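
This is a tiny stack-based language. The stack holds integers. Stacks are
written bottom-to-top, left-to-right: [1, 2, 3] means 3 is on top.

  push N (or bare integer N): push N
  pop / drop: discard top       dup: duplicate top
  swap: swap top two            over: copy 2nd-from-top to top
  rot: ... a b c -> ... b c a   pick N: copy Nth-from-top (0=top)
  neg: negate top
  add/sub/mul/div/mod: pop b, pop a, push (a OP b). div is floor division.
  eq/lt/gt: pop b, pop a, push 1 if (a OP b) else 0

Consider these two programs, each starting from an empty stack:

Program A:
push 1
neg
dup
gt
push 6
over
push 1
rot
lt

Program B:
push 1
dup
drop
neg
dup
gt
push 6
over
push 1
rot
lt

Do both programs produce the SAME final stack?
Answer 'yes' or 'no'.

Answer: yes

Derivation:
Program A trace:
  After 'push 1': [1]
  After 'neg': [-1]
  After 'dup': [-1, -1]
  After 'gt': [0]
  After 'push 6': [0, 6]
  After 'over': [0, 6, 0]
  After 'push 1': [0, 6, 0, 1]
  After 'rot': [0, 0, 1, 6]
  After 'lt': [0, 0, 1]
Program A final stack: [0, 0, 1]

Program B trace:
  After 'push 1': [1]
  After 'dup': [1, 1]
  After 'drop': [1]
  After 'neg': [-1]
  After 'dup': [-1, -1]
  After 'gt': [0]
  After 'push 6': [0, 6]
  After 'over': [0, 6, 0]
  After 'push 1': [0, 6, 0, 1]
  After 'rot': [0, 0, 1, 6]
  After 'lt': [0, 0, 1]
Program B final stack: [0, 0, 1]
Same: yes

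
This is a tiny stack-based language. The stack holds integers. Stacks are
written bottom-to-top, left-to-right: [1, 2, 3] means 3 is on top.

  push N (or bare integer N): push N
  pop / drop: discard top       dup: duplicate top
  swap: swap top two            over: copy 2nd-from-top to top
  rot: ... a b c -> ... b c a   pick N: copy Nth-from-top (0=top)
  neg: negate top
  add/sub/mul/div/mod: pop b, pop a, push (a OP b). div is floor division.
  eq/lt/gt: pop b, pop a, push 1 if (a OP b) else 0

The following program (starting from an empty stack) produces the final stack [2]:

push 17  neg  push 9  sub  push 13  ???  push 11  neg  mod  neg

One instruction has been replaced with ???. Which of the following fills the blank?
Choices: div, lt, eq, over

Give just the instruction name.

Stack before ???: [-26, 13]
Stack after ???:  [-2]
Checking each choice:
  div: MATCH
  lt: produces [10]
  eq: produces [0]
  over: produces [-26, 13, 4]


Answer: div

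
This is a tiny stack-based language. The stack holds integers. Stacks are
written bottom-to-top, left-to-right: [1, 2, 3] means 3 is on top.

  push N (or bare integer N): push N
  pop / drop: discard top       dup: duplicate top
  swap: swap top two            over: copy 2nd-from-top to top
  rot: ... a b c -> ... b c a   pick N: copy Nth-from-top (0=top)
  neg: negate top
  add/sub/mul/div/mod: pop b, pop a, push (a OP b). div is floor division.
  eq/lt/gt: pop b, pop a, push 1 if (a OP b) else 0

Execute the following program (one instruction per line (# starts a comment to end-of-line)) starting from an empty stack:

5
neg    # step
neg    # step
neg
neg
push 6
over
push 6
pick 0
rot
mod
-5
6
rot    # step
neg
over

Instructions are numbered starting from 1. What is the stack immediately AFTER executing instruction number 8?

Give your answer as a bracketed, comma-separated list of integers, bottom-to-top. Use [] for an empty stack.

Step 1 ('5'): [5]
Step 2 ('neg'): [-5]
Step 3 ('neg'): [5]
Step 4 ('neg'): [-5]
Step 5 ('neg'): [5]
Step 6 ('push 6'): [5, 6]
Step 7 ('over'): [5, 6, 5]
Step 8 ('push 6'): [5, 6, 5, 6]

Answer: [5, 6, 5, 6]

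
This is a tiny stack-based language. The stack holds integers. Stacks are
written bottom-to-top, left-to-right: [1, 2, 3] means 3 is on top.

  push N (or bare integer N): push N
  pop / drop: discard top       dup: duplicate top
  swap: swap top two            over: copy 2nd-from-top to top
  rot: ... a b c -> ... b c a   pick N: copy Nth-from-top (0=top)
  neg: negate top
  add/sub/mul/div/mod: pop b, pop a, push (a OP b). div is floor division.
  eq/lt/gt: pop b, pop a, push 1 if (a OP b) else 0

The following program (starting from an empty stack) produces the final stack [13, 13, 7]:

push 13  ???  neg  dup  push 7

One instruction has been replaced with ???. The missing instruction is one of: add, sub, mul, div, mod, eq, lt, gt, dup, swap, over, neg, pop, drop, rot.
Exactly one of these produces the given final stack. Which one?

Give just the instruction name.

Answer: neg

Derivation:
Stack before ???: [13]
Stack after ???:  [-13]
The instruction that transforms [13] -> [-13] is: neg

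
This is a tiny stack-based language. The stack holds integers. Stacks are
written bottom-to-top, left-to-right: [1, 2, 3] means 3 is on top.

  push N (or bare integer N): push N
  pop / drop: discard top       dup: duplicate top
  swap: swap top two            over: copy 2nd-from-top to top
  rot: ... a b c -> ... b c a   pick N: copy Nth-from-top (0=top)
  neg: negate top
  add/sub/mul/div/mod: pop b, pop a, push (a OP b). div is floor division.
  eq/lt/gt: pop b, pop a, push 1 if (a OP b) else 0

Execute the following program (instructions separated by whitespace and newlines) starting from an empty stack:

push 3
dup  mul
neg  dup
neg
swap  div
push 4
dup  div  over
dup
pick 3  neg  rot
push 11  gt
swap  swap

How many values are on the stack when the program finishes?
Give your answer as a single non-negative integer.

After 'push 3': stack = [3] (depth 1)
After 'dup': stack = [3, 3] (depth 2)
After 'mul': stack = [9] (depth 1)
After 'neg': stack = [-9] (depth 1)
After 'dup': stack = [-9, -9] (depth 2)
After 'neg': stack = [-9, 9] (depth 2)
After 'swap': stack = [9, -9] (depth 2)
After 'div': stack = [-1] (depth 1)
After 'push 4': stack = [-1, 4] (depth 2)
After 'dup': stack = [-1, 4, 4] (depth 3)
After 'div': stack = [-1, 1] (depth 2)
After 'over': stack = [-1, 1, -1] (depth 3)
After 'dup': stack = [-1, 1, -1, -1] (depth 4)
After 'pick 3': stack = [-1, 1, -1, -1, -1] (depth 5)
After 'neg': stack = [-1, 1, -1, -1, 1] (depth 5)
After 'rot': stack = [-1, 1, -1, 1, -1] (depth 5)
After 'push 11': stack = [-1, 1, -1, 1, -1, 11] (depth 6)
After 'gt': stack = [-1, 1, -1, 1, 0] (depth 5)
After 'swap': stack = [-1, 1, -1, 0, 1] (depth 5)
After 'swap': stack = [-1, 1, -1, 1, 0] (depth 5)

Answer: 5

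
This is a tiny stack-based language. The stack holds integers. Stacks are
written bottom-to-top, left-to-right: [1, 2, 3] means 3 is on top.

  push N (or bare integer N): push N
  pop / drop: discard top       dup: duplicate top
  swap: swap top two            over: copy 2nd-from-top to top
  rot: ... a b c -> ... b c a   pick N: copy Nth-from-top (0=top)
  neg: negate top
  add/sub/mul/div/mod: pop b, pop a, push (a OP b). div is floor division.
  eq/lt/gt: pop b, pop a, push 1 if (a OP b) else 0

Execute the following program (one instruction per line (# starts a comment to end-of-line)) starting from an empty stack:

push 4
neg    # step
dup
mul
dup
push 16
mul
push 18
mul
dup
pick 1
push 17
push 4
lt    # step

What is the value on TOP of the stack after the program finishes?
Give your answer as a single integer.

Answer: 0

Derivation:
After 'push 4': [4]
After 'neg': [-4]
After 'dup': [-4, -4]
After 'mul': [16]
After 'dup': [16, 16]
After 'push 16': [16, 16, 16]
After 'mul': [16, 256]
After 'push 18': [16, 256, 18]
After 'mul': [16, 4608]
After 'dup': [16, 4608, 4608]
After 'pick 1': [16, 4608, 4608, 4608]
After 'push 17': [16, 4608, 4608, 4608, 17]
After 'push 4': [16, 4608, 4608, 4608, 17, 4]
After 'lt': [16, 4608, 4608, 4608, 0]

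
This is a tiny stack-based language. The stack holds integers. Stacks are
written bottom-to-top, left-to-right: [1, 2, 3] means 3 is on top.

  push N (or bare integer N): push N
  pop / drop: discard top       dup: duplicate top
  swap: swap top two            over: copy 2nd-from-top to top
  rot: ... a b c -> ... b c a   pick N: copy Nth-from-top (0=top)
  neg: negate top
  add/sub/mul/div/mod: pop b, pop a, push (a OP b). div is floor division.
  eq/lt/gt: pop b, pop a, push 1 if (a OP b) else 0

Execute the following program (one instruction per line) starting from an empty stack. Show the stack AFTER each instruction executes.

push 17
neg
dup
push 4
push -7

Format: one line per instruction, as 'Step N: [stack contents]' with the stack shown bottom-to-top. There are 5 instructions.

Step 1: [17]
Step 2: [-17]
Step 3: [-17, -17]
Step 4: [-17, -17, 4]
Step 5: [-17, -17, 4, -7]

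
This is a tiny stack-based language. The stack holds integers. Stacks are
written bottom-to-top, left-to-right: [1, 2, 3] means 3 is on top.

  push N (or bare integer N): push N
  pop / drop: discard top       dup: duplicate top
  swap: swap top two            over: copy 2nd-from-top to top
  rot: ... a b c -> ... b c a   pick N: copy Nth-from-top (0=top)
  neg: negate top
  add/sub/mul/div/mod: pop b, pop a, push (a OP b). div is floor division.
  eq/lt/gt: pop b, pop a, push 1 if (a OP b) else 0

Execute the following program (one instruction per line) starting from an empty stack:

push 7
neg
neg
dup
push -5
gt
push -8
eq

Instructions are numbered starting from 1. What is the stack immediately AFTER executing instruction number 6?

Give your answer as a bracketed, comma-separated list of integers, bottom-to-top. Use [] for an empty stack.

Step 1 ('push 7'): [7]
Step 2 ('neg'): [-7]
Step 3 ('neg'): [7]
Step 4 ('dup'): [7, 7]
Step 5 ('push -5'): [7, 7, -5]
Step 6 ('gt'): [7, 1]

Answer: [7, 1]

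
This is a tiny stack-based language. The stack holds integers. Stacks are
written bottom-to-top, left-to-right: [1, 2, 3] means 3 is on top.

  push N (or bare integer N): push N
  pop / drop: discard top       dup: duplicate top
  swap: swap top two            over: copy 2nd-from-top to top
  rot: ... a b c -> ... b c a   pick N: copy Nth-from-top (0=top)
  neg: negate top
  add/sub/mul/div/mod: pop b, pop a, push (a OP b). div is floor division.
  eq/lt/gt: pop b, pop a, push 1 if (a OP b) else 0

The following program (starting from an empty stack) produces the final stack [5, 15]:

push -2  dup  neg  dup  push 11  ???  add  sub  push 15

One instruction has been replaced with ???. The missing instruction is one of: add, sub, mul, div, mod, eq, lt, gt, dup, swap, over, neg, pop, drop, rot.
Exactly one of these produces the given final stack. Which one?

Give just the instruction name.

Answer: sub

Derivation:
Stack before ???: [-2, 2, 2, 11]
Stack after ???:  [-2, 2, -9]
The instruction that transforms [-2, 2, 2, 11] -> [-2, 2, -9] is: sub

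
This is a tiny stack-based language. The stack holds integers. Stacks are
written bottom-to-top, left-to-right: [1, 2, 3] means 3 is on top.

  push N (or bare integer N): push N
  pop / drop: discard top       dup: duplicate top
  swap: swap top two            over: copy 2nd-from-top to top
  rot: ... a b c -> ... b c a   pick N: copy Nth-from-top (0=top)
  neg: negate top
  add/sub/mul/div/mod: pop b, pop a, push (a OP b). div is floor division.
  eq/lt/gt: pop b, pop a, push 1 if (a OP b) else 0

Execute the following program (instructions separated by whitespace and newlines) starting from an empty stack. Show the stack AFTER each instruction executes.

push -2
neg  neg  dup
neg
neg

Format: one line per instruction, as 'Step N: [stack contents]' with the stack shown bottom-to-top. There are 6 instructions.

Step 1: [-2]
Step 2: [2]
Step 3: [-2]
Step 4: [-2, -2]
Step 5: [-2, 2]
Step 6: [-2, -2]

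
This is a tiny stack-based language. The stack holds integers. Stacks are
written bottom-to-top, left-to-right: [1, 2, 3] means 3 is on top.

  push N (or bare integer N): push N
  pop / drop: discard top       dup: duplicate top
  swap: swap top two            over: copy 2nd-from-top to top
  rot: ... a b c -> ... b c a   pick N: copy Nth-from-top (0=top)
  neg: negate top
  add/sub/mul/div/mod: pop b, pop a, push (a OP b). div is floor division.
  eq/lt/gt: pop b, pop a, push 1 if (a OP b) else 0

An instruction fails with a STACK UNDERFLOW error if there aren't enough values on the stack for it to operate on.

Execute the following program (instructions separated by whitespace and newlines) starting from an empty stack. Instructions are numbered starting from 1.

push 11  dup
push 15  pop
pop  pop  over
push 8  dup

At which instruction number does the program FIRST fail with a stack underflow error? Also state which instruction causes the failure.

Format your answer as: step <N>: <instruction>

Answer: step 7: over

Derivation:
Step 1 ('push 11'): stack = [11], depth = 1
Step 2 ('dup'): stack = [11, 11], depth = 2
Step 3 ('push 15'): stack = [11, 11, 15], depth = 3
Step 4 ('pop'): stack = [11, 11], depth = 2
Step 5 ('pop'): stack = [11], depth = 1
Step 6 ('pop'): stack = [], depth = 0
Step 7 ('over'): needs 2 value(s) but depth is 0 — STACK UNDERFLOW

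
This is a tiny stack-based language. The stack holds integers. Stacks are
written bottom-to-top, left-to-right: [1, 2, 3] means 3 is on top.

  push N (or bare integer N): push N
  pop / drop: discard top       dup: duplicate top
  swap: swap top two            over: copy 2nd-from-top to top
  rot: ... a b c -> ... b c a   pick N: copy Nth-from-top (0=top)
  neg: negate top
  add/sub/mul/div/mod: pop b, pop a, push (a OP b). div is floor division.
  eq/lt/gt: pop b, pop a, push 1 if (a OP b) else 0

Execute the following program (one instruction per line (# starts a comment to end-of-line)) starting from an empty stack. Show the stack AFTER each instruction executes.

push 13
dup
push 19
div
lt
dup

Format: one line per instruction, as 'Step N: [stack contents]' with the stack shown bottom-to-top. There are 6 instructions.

Step 1: [13]
Step 2: [13, 13]
Step 3: [13, 13, 19]
Step 4: [13, 0]
Step 5: [0]
Step 6: [0, 0]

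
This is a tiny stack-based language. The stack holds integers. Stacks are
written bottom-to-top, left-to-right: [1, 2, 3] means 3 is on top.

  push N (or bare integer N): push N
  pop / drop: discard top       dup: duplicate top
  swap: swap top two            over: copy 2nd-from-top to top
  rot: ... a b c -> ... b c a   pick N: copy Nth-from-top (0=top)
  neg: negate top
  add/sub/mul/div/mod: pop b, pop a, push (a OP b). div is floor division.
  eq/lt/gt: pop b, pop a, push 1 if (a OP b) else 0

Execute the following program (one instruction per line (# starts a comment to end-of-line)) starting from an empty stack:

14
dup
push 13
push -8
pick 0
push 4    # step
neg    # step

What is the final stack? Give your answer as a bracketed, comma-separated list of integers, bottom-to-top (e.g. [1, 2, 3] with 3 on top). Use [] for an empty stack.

After 'push 14': [14]
After 'dup': [14, 14]
After 'push 13': [14, 14, 13]
After 'push -8': [14, 14, 13, -8]
After 'pick 0': [14, 14, 13, -8, -8]
After 'push 4': [14, 14, 13, -8, -8, 4]
After 'neg': [14, 14, 13, -8, -8, -4]

Answer: [14, 14, 13, -8, -8, -4]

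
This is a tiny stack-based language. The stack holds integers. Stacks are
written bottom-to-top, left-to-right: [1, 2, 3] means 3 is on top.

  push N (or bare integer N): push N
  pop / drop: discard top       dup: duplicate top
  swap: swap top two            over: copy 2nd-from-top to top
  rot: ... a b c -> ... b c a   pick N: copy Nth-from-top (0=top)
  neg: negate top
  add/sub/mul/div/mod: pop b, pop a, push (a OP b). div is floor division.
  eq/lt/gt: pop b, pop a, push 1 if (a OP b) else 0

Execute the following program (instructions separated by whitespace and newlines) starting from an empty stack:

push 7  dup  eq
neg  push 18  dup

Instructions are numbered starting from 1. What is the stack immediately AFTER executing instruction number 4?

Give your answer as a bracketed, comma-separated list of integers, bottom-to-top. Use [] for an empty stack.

Answer: [-1]

Derivation:
Step 1 ('push 7'): [7]
Step 2 ('dup'): [7, 7]
Step 3 ('eq'): [1]
Step 4 ('neg'): [-1]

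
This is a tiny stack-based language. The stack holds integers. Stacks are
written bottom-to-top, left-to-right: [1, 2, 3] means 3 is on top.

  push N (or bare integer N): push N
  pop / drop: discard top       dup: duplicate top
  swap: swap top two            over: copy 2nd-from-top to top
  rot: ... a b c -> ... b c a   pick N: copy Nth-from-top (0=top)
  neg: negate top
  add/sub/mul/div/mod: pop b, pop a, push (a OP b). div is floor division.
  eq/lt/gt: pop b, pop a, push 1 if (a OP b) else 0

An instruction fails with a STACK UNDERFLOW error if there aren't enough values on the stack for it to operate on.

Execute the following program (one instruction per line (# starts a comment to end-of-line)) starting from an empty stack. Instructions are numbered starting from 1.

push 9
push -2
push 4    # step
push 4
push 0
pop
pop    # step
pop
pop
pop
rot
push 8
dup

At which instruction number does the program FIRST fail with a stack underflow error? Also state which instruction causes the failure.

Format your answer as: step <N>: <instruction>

Step 1 ('push 9'): stack = [9], depth = 1
Step 2 ('push -2'): stack = [9, -2], depth = 2
Step 3 ('push 4'): stack = [9, -2, 4], depth = 3
Step 4 ('push 4'): stack = [9, -2, 4, 4], depth = 4
Step 5 ('push 0'): stack = [9, -2, 4, 4, 0], depth = 5
Step 6 ('pop'): stack = [9, -2, 4, 4], depth = 4
Step 7 ('pop'): stack = [9, -2, 4], depth = 3
Step 8 ('pop'): stack = [9, -2], depth = 2
Step 9 ('pop'): stack = [9], depth = 1
Step 10 ('pop'): stack = [], depth = 0
Step 11 ('rot'): needs 3 value(s) but depth is 0 — STACK UNDERFLOW

Answer: step 11: rot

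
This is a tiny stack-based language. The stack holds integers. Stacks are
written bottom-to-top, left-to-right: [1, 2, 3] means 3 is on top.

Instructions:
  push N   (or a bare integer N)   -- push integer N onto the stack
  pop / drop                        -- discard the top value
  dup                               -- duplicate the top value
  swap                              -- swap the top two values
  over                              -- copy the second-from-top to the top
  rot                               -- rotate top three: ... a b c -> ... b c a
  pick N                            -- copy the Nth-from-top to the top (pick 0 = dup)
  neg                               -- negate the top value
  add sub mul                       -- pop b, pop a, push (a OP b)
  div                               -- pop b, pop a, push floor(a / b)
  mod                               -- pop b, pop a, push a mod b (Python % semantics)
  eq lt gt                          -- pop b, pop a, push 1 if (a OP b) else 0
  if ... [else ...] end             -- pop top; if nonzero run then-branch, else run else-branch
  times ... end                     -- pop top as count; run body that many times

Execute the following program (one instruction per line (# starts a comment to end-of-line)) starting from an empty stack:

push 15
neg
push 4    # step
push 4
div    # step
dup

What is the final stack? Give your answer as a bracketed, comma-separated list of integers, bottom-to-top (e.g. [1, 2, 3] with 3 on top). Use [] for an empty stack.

After 'push 15': [15]
After 'neg': [-15]
After 'push 4': [-15, 4]
After 'push 4': [-15, 4, 4]
After 'div': [-15, 1]
After 'dup': [-15, 1, 1]

Answer: [-15, 1, 1]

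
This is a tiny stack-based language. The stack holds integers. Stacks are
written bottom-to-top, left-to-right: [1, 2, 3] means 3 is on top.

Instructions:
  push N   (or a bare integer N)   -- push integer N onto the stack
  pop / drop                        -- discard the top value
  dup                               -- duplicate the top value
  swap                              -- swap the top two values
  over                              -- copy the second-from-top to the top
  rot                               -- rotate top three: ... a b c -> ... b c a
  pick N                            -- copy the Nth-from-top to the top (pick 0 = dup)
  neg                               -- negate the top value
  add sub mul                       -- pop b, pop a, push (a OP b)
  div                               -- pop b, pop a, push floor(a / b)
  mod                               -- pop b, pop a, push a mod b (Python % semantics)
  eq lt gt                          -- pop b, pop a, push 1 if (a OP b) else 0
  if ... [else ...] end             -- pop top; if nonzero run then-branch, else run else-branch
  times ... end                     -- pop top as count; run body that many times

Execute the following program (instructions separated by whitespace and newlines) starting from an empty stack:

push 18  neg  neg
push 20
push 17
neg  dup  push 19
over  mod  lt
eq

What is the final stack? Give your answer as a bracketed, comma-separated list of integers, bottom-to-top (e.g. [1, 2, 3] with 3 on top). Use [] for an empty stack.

Answer: [18, 20, 0]

Derivation:
After 'push 18': [18]
After 'neg': [-18]
After 'neg': [18]
After 'push 20': [18, 20]
After 'push 17': [18, 20, 17]
After 'neg': [18, 20, -17]
After 'dup': [18, 20, -17, -17]
After 'push 19': [18, 20, -17, -17, 19]
After 'over': [18, 20, -17, -17, 19, -17]
After 'mod': [18, 20, -17, -17, -15]
After 'lt': [18, 20, -17, 1]
After 'eq': [18, 20, 0]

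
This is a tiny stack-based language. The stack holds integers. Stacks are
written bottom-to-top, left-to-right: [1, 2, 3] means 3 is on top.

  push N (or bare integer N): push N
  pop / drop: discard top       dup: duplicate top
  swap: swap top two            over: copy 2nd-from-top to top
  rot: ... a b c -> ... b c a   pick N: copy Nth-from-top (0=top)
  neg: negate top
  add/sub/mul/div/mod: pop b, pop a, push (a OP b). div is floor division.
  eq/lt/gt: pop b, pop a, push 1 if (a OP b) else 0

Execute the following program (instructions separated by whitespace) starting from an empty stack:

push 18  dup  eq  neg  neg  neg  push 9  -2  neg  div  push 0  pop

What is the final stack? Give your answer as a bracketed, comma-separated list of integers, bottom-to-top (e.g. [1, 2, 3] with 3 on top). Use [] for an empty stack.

Answer: [-1, 4]

Derivation:
After 'push 18': [18]
After 'dup': [18, 18]
After 'eq': [1]
After 'neg': [-1]
After 'neg': [1]
After 'neg': [-1]
After 'push 9': [-1, 9]
After 'push -2': [-1, 9, -2]
After 'neg': [-1, 9, 2]
After 'div': [-1, 4]
After 'push 0': [-1, 4, 0]
After 'pop': [-1, 4]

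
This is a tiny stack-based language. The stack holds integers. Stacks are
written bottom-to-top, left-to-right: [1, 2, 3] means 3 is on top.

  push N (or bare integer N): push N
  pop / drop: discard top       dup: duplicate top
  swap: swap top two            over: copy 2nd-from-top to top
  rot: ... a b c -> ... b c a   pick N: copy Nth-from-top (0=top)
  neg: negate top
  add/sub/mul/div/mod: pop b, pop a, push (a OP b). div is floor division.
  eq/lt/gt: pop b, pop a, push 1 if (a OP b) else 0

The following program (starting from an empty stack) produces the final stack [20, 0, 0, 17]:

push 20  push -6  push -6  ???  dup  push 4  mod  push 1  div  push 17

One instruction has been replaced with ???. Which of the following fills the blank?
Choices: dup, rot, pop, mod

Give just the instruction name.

Answer: mod

Derivation:
Stack before ???: [20, -6, -6]
Stack after ???:  [20, 0]
Checking each choice:
  dup: produces [20, -6, -6, -6, 2, 17]
  rot: produces [-6, -6, 20, 0, 17]
  pop: produces [20, -6, 2, 17]
  mod: MATCH


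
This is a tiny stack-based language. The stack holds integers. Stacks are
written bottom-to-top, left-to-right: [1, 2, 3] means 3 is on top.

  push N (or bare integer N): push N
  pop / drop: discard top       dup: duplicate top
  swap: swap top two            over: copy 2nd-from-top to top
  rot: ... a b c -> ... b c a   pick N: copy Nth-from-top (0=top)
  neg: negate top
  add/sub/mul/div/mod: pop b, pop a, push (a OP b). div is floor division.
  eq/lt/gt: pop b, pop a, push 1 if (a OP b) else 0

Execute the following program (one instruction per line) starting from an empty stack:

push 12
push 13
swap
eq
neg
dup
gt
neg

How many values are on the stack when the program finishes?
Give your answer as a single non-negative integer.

After 'push 12': stack = [12] (depth 1)
After 'push 13': stack = [12, 13] (depth 2)
After 'swap': stack = [13, 12] (depth 2)
After 'eq': stack = [0] (depth 1)
After 'neg': stack = [0] (depth 1)
After 'dup': stack = [0, 0] (depth 2)
After 'gt': stack = [0] (depth 1)
After 'neg': stack = [0] (depth 1)

Answer: 1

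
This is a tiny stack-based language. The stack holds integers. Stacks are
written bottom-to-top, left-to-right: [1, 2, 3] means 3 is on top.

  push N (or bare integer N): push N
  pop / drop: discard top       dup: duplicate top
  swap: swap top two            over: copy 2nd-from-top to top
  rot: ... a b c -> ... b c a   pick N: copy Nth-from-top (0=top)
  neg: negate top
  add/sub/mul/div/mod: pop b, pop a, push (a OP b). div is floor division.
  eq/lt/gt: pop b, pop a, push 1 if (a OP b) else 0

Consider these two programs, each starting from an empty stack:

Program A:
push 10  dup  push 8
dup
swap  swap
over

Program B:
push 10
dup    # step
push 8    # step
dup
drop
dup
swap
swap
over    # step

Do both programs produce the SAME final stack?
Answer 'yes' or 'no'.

Program A trace:
  After 'push 10': [10]
  After 'dup': [10, 10]
  After 'push 8': [10, 10, 8]
  After 'dup': [10, 10, 8, 8]
  After 'swap': [10, 10, 8, 8]
  After 'swap': [10, 10, 8, 8]
  After 'over': [10, 10, 8, 8, 8]
Program A final stack: [10, 10, 8, 8, 8]

Program B trace:
  After 'push 10': [10]
  After 'dup': [10, 10]
  After 'push 8': [10, 10, 8]
  After 'dup': [10, 10, 8, 8]
  After 'drop': [10, 10, 8]
  After 'dup': [10, 10, 8, 8]
  After 'swap': [10, 10, 8, 8]
  After 'swap': [10, 10, 8, 8]
  After 'over': [10, 10, 8, 8, 8]
Program B final stack: [10, 10, 8, 8, 8]
Same: yes

Answer: yes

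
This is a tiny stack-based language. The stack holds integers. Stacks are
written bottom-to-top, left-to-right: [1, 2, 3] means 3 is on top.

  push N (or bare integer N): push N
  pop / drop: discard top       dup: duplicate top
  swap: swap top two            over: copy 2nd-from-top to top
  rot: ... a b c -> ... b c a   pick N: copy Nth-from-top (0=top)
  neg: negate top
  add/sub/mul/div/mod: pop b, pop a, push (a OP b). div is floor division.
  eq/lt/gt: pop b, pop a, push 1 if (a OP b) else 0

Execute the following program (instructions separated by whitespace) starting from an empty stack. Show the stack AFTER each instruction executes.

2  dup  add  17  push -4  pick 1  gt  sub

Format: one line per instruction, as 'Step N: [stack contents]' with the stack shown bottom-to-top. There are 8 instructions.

Step 1: [2]
Step 2: [2, 2]
Step 3: [4]
Step 4: [4, 17]
Step 5: [4, 17, -4]
Step 6: [4, 17, -4, 17]
Step 7: [4, 17, 0]
Step 8: [4, 17]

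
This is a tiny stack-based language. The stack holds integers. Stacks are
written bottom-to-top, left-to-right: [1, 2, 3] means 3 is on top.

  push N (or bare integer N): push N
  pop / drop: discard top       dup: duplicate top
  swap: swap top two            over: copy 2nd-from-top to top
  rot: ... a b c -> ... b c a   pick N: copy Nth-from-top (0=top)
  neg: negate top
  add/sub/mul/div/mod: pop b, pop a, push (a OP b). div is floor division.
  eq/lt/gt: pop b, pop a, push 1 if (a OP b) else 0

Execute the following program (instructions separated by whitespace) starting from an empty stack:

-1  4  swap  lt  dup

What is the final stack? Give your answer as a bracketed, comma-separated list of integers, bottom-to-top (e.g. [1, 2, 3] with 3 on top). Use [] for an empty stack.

After 'push -1': [-1]
After 'push 4': [-1, 4]
After 'swap': [4, -1]
After 'lt': [0]
After 'dup': [0, 0]

Answer: [0, 0]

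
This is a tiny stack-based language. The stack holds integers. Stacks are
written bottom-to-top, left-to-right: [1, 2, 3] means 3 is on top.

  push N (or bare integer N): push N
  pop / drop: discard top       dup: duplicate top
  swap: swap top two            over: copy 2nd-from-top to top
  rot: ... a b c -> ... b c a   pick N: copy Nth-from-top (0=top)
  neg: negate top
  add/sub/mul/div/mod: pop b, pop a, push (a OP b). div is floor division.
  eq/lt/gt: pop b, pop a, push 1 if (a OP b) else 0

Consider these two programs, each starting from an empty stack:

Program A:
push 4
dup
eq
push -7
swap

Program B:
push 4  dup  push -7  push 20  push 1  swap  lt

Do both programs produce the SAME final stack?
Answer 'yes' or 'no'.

Program A trace:
  After 'push 4': [4]
  After 'dup': [4, 4]
  After 'eq': [1]
  After 'push -7': [1, -7]
  After 'swap': [-7, 1]
Program A final stack: [-7, 1]

Program B trace:
  After 'push 4': [4]
  After 'dup': [4, 4]
  After 'push -7': [4, 4, -7]
  After 'push 20': [4, 4, -7, 20]
  After 'push 1': [4, 4, -7, 20, 1]
  After 'swap': [4, 4, -7, 1, 20]
  After 'lt': [4, 4, -7, 1]
Program B final stack: [4, 4, -7, 1]
Same: no

Answer: no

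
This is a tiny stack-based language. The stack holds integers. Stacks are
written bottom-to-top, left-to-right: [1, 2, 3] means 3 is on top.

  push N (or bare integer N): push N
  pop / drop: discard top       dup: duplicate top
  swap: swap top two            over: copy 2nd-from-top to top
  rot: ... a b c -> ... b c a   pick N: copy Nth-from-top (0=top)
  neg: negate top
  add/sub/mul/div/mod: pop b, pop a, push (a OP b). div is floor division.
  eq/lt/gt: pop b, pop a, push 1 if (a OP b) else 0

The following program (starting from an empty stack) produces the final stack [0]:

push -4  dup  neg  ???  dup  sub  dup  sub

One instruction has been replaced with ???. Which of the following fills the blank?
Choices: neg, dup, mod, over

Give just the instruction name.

Answer: mod

Derivation:
Stack before ???: [-4, 4]
Stack after ???:  [0]
Checking each choice:
  neg: produces [-4, 0]
  dup: produces [-4, 4, 0]
  mod: MATCH
  over: produces [-4, 4, 0]


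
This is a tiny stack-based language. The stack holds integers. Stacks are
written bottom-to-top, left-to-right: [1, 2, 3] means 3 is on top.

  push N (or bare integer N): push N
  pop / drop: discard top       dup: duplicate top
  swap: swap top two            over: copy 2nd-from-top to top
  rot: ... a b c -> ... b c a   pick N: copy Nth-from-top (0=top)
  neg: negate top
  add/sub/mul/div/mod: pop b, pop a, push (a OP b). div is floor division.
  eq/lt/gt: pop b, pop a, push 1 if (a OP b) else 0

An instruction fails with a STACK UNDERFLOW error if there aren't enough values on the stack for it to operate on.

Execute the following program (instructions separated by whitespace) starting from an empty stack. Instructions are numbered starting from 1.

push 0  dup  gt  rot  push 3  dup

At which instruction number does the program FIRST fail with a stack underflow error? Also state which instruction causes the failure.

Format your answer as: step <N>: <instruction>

Step 1 ('push 0'): stack = [0], depth = 1
Step 2 ('dup'): stack = [0, 0], depth = 2
Step 3 ('gt'): stack = [0], depth = 1
Step 4 ('rot'): needs 3 value(s) but depth is 1 — STACK UNDERFLOW

Answer: step 4: rot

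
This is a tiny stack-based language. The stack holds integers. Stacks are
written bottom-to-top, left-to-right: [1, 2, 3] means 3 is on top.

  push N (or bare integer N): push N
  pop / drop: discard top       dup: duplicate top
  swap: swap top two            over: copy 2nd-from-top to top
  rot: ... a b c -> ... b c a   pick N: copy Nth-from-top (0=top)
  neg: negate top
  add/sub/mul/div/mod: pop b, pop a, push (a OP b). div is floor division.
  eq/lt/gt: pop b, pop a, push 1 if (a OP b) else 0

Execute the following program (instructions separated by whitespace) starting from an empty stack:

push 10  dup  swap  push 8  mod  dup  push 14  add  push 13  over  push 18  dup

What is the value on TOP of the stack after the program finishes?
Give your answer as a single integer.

Answer: 18

Derivation:
After 'push 10': [10]
After 'dup': [10, 10]
After 'swap': [10, 10]
After 'push 8': [10, 10, 8]
After 'mod': [10, 2]
After 'dup': [10, 2, 2]
After 'push 14': [10, 2, 2, 14]
After 'add': [10, 2, 16]
After 'push 13': [10, 2, 16, 13]
After 'over': [10, 2, 16, 13, 16]
After 'push 18': [10, 2, 16, 13, 16, 18]
After 'dup': [10, 2, 16, 13, 16, 18, 18]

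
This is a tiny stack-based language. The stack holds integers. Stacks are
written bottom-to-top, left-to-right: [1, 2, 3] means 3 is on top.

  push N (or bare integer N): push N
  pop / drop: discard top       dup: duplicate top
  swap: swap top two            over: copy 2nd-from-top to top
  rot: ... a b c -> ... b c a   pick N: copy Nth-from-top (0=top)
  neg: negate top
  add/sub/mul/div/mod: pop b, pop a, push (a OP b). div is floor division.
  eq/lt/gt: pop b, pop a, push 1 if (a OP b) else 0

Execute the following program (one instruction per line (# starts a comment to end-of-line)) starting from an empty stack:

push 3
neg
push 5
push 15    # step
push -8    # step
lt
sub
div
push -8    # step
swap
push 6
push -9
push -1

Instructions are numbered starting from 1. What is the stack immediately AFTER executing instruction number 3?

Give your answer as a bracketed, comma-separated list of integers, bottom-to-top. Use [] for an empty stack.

Step 1 ('push 3'): [3]
Step 2 ('neg'): [-3]
Step 3 ('push 5'): [-3, 5]

Answer: [-3, 5]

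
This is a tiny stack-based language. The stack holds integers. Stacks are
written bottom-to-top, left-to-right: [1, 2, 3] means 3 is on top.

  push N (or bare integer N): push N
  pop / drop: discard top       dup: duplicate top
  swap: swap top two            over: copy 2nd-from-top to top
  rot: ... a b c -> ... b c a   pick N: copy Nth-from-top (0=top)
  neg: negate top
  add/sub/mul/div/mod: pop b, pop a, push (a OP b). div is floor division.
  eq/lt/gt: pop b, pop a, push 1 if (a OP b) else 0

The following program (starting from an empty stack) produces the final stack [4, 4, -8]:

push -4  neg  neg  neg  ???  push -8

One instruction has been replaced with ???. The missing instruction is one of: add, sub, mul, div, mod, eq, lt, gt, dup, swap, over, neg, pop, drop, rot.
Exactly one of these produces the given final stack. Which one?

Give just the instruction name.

Answer: dup

Derivation:
Stack before ???: [4]
Stack after ???:  [4, 4]
The instruction that transforms [4] -> [4, 4] is: dup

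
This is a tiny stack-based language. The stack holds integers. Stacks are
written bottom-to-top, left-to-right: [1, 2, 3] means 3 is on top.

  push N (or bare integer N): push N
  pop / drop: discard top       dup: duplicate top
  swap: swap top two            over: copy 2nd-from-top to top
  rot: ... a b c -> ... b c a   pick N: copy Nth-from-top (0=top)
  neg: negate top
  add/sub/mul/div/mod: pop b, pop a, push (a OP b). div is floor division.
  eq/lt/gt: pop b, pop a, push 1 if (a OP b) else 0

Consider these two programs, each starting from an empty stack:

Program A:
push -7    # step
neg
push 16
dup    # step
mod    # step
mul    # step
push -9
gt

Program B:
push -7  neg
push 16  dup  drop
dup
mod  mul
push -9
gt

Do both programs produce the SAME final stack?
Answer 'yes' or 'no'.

Program A trace:
  After 'push -7': [-7]
  After 'neg': [7]
  After 'push 16': [7, 16]
  After 'dup': [7, 16, 16]
  After 'mod': [7, 0]
  After 'mul': [0]
  After 'push -9': [0, -9]
  After 'gt': [1]
Program A final stack: [1]

Program B trace:
  After 'push -7': [-7]
  After 'neg': [7]
  After 'push 16': [7, 16]
  After 'dup': [7, 16, 16]
  After 'drop': [7, 16]
  After 'dup': [7, 16, 16]
  After 'mod': [7, 0]
  After 'mul': [0]
  After 'push -9': [0, -9]
  After 'gt': [1]
Program B final stack: [1]
Same: yes

Answer: yes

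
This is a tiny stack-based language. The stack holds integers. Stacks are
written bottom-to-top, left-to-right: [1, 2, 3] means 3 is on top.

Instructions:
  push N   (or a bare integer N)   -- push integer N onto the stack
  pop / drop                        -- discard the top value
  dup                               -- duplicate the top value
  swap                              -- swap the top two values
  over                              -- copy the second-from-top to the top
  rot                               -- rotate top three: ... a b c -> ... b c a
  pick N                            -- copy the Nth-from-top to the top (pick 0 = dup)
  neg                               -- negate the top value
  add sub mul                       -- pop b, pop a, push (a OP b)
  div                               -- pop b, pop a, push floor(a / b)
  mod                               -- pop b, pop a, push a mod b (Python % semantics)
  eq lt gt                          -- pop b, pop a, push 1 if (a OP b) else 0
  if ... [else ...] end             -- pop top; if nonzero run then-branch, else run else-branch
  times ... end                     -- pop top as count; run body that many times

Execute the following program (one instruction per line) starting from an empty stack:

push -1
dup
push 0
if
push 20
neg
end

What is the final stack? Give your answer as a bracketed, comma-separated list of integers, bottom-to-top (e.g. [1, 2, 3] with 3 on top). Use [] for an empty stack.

Answer: [-1, -1]

Derivation:
After 'push -1': [-1]
After 'dup': [-1, -1]
After 'push 0': [-1, -1, 0]
After 'if': [-1, -1]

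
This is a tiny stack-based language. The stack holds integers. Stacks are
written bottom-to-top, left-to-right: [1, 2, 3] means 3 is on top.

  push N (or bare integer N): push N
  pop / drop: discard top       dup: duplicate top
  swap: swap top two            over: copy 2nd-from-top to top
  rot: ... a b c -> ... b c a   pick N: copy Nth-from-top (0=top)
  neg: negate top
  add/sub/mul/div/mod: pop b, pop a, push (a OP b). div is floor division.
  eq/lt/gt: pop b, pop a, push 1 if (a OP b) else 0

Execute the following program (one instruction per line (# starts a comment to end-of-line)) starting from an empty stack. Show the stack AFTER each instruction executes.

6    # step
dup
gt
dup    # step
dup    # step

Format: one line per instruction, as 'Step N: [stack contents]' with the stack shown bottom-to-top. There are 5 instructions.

Step 1: [6]
Step 2: [6, 6]
Step 3: [0]
Step 4: [0, 0]
Step 5: [0, 0, 0]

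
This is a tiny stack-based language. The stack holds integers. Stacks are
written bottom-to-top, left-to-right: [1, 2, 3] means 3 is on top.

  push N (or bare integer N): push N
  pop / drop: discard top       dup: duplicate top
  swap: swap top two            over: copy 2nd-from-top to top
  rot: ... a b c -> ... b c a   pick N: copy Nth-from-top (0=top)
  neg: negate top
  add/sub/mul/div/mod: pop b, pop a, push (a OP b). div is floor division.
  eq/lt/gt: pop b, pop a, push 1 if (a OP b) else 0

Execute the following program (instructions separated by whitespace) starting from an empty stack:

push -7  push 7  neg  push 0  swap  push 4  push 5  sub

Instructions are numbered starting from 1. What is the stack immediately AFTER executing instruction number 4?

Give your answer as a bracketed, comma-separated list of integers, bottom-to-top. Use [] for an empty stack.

Answer: [-7, -7, 0]

Derivation:
Step 1 ('push -7'): [-7]
Step 2 ('push 7'): [-7, 7]
Step 3 ('neg'): [-7, -7]
Step 4 ('push 0'): [-7, -7, 0]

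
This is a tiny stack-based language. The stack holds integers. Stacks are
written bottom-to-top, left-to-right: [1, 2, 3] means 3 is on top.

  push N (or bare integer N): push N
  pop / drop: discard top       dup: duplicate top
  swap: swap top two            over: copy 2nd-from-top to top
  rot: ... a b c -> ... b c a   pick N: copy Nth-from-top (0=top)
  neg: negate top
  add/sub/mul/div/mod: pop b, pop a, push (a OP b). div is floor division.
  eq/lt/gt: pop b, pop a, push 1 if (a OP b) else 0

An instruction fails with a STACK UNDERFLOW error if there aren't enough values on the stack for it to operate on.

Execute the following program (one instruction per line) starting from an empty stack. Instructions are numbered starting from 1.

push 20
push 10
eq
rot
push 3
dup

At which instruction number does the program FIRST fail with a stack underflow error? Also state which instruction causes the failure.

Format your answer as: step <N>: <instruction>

Answer: step 4: rot

Derivation:
Step 1 ('push 20'): stack = [20], depth = 1
Step 2 ('push 10'): stack = [20, 10], depth = 2
Step 3 ('eq'): stack = [0], depth = 1
Step 4 ('rot'): needs 3 value(s) but depth is 1 — STACK UNDERFLOW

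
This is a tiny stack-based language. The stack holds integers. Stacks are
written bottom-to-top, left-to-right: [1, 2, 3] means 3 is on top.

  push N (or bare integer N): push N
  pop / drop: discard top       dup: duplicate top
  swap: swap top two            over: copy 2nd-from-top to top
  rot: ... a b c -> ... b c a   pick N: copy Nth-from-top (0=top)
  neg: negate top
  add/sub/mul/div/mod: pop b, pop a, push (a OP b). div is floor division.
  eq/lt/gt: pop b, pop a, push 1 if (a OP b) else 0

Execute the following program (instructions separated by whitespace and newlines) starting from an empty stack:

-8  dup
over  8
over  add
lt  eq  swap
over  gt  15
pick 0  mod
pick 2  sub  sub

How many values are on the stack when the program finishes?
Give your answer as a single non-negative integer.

After 'push -8': stack = [-8] (depth 1)
After 'dup': stack = [-8, -8] (depth 2)
After 'over': stack = [-8, -8, -8] (depth 3)
After 'push 8': stack = [-8, -8, -8, 8] (depth 4)
After 'over': stack = [-8, -8, -8, 8, -8] (depth 5)
After 'add': stack = [-8, -8, -8, 0] (depth 4)
After 'lt': stack = [-8, -8, 1] (depth 3)
After 'eq': stack = [-8, 0] (depth 2)
After 'swap': stack = [0, -8] (depth 2)
After 'over': stack = [0, -8, 0] (depth 3)
After 'gt': stack = [0, 0] (depth 2)
After 'push 15': stack = [0, 0, 15] (depth 3)
After 'pick 0': stack = [0, 0, 15, 15] (depth 4)
After 'mod': stack = [0, 0, 0] (depth 3)
After 'pick 2': stack = [0, 0, 0, 0] (depth 4)
After 'sub': stack = [0, 0, 0] (depth 3)
After 'sub': stack = [0, 0] (depth 2)

Answer: 2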